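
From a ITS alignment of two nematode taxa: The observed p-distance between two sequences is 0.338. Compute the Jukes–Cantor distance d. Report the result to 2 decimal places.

0.45

d = −(3/4) ln(1 − 4p/3) = −0.75 ln(1 − 0.450667) = −0.75 ln(0.549333)
  = −0.75 × (-0.599050) = 0.449288 substitutions/site.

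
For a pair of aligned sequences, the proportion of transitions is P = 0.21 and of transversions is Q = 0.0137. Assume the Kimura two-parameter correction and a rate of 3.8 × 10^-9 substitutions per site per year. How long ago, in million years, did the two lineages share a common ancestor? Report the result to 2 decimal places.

38.32

Under the Kimura two-parameter model, d = −½ ln(1 − 2P − Q) − ¼ ln(1 − 2Q).
1 − 2P − Q = 0.5663, giving −½ ln(0.5663) = 0.284316.
1 − 2Q = 0.9726, giving −¼ ln(0.9726) = 0.006946.
d = 0.284316 + 0.006946 = 0.291262.
Under a molecular clock d = 2μt, so t = d/(2μ) = 0.291262 / (2 × 3.8 × 10^-9) = 38.32 million years.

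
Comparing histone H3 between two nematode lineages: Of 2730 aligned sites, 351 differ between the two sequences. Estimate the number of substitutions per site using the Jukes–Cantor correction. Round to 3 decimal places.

0.141

p = 351/2730 ≈ 0.128571.
d = −(3/4) ln(1 − 4p/3) = −0.75 ln(1 − 0.171428) = −0.75 ln(0.828572)
  = −0.75 × (-0.188052) = 0.141039 substitutions/site.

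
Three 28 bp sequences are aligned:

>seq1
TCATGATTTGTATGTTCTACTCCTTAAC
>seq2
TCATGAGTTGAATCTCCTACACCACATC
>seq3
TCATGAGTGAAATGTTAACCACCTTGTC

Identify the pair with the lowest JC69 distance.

seq1 and seq2

seq1–seq2: 8/28 differ, p = 0.286, d = 0.360.
seq1–seq3: 10/28 differ, p = 0.357, d = 0.485.
seq2–seq3: 10/28 differ, p = 0.357, d = 0.485.
The smallest distance is between seq1 and seq2.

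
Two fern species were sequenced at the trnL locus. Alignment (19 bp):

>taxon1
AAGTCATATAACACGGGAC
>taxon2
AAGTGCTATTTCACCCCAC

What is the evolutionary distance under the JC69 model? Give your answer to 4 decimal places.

0.5068

The sequences differ at 7 of 19 sites (5, 6, 10, 11, 15, 16, 17), so p = 7/19 ≈ 0.368421.
d = −(3/4) ln(1 − 4p/3) = −0.75 ln(1 − 0.491228) = −0.75 ln(0.508772)
  = −0.75 × (-0.675755) = 0.506816 substitutions/site.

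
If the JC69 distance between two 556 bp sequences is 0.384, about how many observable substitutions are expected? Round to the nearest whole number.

167

Invert JC69: p = (3/4)(1 − e^(−4d/3)) = 0.75 × (1 − e^(-0.512)) = 0.75 × (1 − 0.599296) = 0.300528.
Expected differing sites = pL ≈ 0.300528 × 556 = 167.093568 ≈ 167.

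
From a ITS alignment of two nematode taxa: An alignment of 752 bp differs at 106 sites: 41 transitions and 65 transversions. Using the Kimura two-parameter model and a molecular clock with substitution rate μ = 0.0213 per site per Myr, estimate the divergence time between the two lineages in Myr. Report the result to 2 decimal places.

P = 41/752 ≈ 0.054521 and Q = 65/752 ≈ 0.086436.
Under the Kimura two-parameter model, d = −½ ln(1 − 2P − Q) − ¼ ln(1 − 2Q).
1 − 2P − Q = 0.804522, giving −½ ln(0.804522) = 0.108753.
1 − 2Q = 0.827128, giving −¼ ln(0.827128) = 0.047449.
d = 0.108753 + 0.047449 = 0.156202.
Under a molecular clock d = 2μt, so t = d/(2μ) = 0.156202 / (2 × 0.0213) = 3.67 Myr.

3.67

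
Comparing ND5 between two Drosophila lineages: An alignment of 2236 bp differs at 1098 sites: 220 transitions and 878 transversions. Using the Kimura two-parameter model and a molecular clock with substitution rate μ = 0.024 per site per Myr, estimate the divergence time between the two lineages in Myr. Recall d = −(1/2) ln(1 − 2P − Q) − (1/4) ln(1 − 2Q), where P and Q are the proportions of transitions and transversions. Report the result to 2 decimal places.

17.29

P = 220/2236 ≈ 0.09839 and Q = 878/2236 ≈ 0.392665.
Under the Kimura two-parameter model, d = −½ ln(1 − 2P − Q) − ¼ ln(1 − 2Q).
1 − 2P − Q = 0.410555, giving −½ ln(0.410555) = 0.445123.
1 − 2Q = 0.21467, giving −¼ ln(0.21467) = 0.384663.
d = 0.445123 + 0.384663 = 0.829786.
Under a molecular clock d = 2μt, so t = d/(2μ) = 0.829786 / (2 × 0.024) = 17.29 Myr.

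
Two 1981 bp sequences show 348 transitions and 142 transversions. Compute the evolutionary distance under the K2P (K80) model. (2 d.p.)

0.31

P = 348/1981 ≈ 0.175669 and Q = 142/1981 ≈ 0.071681.
Under the Kimura two-parameter model, d = −½ ln(1 − 2P − Q) − ¼ ln(1 − 2Q).
1 − 2P − Q = 0.576981, giving −½ ln(0.576981) = 0.274973.
1 − 2Q = 0.856638, giving −¼ ln(0.856638) = 0.038685.
d = 0.274973 + 0.038685 = 0.313658.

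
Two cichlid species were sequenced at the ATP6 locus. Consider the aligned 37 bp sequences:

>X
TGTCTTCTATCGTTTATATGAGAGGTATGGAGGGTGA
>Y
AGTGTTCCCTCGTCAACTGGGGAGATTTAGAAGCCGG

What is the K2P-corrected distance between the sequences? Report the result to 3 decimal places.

0.748

Of 37 sites, 9 differences are transitions and 8 are transversions, so P = 9/37 ≈ 0.243243 and Q = 8/37 ≈ 0.216216.
Under the Kimura two-parameter model, d = −½ ln(1 − 2P − Q) − ¼ ln(1 − 2Q).
1 − 2P − Q = 0.297298, giving −½ ln(0.297298) = 0.606510.
1 − 2Q = 0.567568, giving −¼ ln(0.567568) = 0.141599.
d = 0.606510 + 0.141599 = 0.748109.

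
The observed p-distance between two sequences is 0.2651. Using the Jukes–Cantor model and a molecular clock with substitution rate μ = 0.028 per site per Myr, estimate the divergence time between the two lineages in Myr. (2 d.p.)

d = −(3/4) ln(1 − 4p/3) = −0.75 ln(1 − 0.353467) = −0.75 ln(0.646533)
  = −0.75 × (-0.436131) = 0.327098 substitutions/site.
Under a molecular clock d = 2μt, so t = d/(2μ) = 0.327098 / (2 × 0.028) = 5.84 Myr.

5.84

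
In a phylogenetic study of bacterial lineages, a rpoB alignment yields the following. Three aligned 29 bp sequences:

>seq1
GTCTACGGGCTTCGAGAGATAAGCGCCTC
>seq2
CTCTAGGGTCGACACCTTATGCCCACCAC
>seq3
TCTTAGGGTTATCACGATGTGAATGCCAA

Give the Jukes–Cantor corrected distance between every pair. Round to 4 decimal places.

seq1–seq2: 15/29 sites differ → p ≈ 0.517241, d = −0.75 ln(1 − 0.689655) = 0.877553 ≈ 0.8776.
seq1–seq3: 16/29 sites differ → p ≈ 0.551724, d = −0.75 ln(1 − 0.735632) = 0.997810 ≈ 0.9978.
seq2–seq3: 14/29 sites differ → p ≈ 0.482759, d = −0.75 ln(1 − 0.643679) = 0.773942 ≈ 0.7739.

d(seq1,seq2) = 0.8776, d(seq1,seq3) = 0.9978, d(seq2,seq3) = 0.7739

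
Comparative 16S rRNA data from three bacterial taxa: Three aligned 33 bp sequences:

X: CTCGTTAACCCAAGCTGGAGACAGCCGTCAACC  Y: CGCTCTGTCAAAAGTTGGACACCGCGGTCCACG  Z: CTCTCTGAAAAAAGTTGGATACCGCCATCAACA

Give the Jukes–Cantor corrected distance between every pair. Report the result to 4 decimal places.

X–Y: 13/33 sites differ → p ≈ 0.393939, d = −0.75 ln(1 − 0.525252) = 0.558728 ≈ 0.5587.
X–Z: 11/33 sites differ → p ≈ 0.333333, d = −0.75 ln(1 − 0.444444) = 0.440839 ≈ 0.4408.
Y–Z: 8/33 sites differ → p ≈ 0.242424, d = −0.75 ln(1 − 0.323232) = 0.292820 ≈ 0.2928.

d(X,Y) = 0.5587, d(X,Z) = 0.4408, d(Y,Z) = 0.2928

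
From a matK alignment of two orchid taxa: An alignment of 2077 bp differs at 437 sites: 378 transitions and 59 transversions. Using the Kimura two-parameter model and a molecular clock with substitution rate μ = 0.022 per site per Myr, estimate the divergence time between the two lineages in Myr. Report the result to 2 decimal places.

5.99

P = 378/2077 ≈ 0.181993 and Q = 59/2077 ≈ 0.028406.
Under the Kimura two-parameter model, d = −½ ln(1 − 2P − Q) − ¼ ln(1 − 2Q).
1 − 2P − Q = 0.607608, giving −½ ln(0.607608) = 0.249113.
1 − 2Q = 0.943188, giving −¼ ln(0.943188) = 0.014622.
d = 0.249113 + 0.014622 = 0.263735.
Under a molecular clock d = 2μt, so t = d/(2μ) = 0.263735 / (2 × 0.022) = 5.99 Myr.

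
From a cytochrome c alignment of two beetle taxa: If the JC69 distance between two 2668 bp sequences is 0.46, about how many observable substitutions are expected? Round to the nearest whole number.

917

Invert JC69: p = (3/4)(1 − e^(−4d/3)) = 0.75 × (1 − e^(-0.613333)) = 0.75 × (1 − 0.541543) = 0.343843.
Expected differing sites = pL ≈ 0.343843 × 2668 = 917.373124 ≈ 917.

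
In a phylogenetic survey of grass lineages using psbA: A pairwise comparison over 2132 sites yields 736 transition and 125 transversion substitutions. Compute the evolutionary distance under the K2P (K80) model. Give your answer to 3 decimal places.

0.722

P = 736/2132 ≈ 0.345216 and Q = 125/2132 ≈ 0.05863.
Under the Kimura two-parameter model, d = −½ ln(1 − 2P − Q) − ¼ ln(1 − 2Q).
1 − 2P − Q = 0.250938, giving −½ ln(0.250938) = 0.691275.
1 − 2Q = 0.88274, giving −¼ ln(0.88274) = 0.031181.
d = 0.691275 + 0.031181 = 0.722456.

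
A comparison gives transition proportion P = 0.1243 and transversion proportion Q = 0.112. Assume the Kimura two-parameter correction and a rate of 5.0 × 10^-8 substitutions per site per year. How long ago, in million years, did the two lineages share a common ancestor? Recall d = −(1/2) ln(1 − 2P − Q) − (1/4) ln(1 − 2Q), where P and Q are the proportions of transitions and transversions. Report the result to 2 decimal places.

Under the Kimura two-parameter model, d = −½ ln(1 − 2P − Q) − ¼ ln(1 − 2Q).
1 − 2P − Q = 0.6394, giving −½ ln(0.6394) = 0.223613.
1 − 2Q = 0.776, giving −¼ ln(0.776) = 0.063401.
d = 0.223613 + 0.063401 = 0.287014.
Under a molecular clock d = 2μt, so t = d/(2μ) = 0.287014 / (2 × 5.0 × 10^-8) = 2.87 million years.

2.87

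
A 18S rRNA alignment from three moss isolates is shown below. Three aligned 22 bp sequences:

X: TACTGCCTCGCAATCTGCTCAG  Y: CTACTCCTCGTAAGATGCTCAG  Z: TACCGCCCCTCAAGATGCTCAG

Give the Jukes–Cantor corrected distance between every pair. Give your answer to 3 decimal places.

d(X,Y) = 0.497, d(X,Z) = 0.271, d(Y,Z) = 0.414

X–Y: 8/22 sites differ → p ≈ 0.363636, d = −0.75 ln(1 − 0.484848) = 0.497470 ≈ 0.497.
X–Z: 5/22 sites differ → p ≈ 0.227273, d = −0.75 ln(1 − 0.303031) = 0.270761 ≈ 0.271.
Y–Z: 7/22 sites differ → p ≈ 0.318182, d = −0.75 ln(1 − 0.424243) = 0.414052 ≈ 0.414.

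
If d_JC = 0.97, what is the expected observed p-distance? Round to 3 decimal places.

0.544

p = (3/4)(1 − e^(−4d/3)) = 0.75 × (1 − e^(-1.293333)) = 0.75 × (1 − 0.274355) = 0.544234.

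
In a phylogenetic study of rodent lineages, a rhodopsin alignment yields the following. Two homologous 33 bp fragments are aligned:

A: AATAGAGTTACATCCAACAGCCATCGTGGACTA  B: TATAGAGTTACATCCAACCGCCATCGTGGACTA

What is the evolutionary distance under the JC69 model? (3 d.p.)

The sequences differ at 2 of 33 sites (1, 19), so p = 2/33 ≈ 0.060606.
d = −(3/4) ln(1 − 4p/3) = −0.75 ln(1 − 0.080808) = −0.75 ln(0.919192)
  = −0.75 × (-0.084260) = 0.063195 substitutions/site.

0.063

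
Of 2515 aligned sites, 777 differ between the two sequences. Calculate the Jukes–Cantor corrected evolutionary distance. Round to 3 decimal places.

0.398

p = 777/2515 ≈ 0.308946.
d = −(3/4) ln(1 − 4p/3) = −0.75 ln(1 − 0.411928) = −0.75 ln(0.588072)
  = −0.75 × (-0.530906) = 0.398180 substitutions/site.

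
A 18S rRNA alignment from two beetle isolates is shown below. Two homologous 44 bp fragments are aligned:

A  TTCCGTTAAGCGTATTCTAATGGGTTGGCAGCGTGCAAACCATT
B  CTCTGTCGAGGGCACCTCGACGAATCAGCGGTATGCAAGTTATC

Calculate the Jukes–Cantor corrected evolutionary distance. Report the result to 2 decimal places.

The sequences differ at 23 of 44 sites, so p = 23/44 ≈ 0.522727.
d = −(3/4) ln(1 − 4p/3) = −0.75 ln(1 − 0.696969) = −0.75 ln(0.303031)
  = −0.75 × (-1.193920) = 0.895440 substitutions/site.

0.90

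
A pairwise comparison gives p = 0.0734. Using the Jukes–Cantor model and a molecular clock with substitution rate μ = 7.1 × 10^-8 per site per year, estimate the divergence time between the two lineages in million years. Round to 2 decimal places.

0.54

d = −(3/4) ln(1 − 4p/3) = −0.75 ln(1 − 0.097867) = −0.75 ln(0.902133)
  = −0.75 × (-0.102993) = 0.077245 substitutions/site.
Under a molecular clock d = 2μt, so t = d/(2μ) = 0.077245 / (2 × 7.1 × 10^-8) = 0.54 million years.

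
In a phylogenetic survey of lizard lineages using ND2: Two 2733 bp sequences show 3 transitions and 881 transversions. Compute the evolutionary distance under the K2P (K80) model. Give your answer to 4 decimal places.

0.4549

P = 3/2733 ≈ 0.001098 and Q = 881/2733 ≈ 0.322356.
Under the Kimura two-parameter model, d = −½ ln(1 − 2P − Q) − ¼ ln(1 − 2Q).
1 − 2P − Q = 0.675448, giving −½ ln(0.675448) = 0.196190.
1 − 2Q = 0.355288, giving −¼ ln(0.355288) = 0.258707.
d = 0.196190 + 0.258707 = 0.454897.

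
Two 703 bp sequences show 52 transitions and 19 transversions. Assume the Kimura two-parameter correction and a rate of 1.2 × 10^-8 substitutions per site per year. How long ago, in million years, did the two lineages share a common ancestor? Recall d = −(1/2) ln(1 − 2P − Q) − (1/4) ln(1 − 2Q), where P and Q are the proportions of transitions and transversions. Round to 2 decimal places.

4.59

P = 52/703 ≈ 0.073969 and Q = 19/703 ≈ 0.027027.
Under the Kimura two-parameter model, d = −½ ln(1 − 2P − Q) − ¼ ln(1 − 2Q).
1 − 2P − Q = 0.825035, giving −½ ln(0.825035) = 0.096165.
1 − 2Q = 0.945946, giving −¼ ln(0.945946) = 0.013892.
d = 0.096165 + 0.013892 = 0.110057.
Under a molecular clock d = 2μt, so t = d/(2μ) = 0.110057 / (2 × 1.2 × 10^-8) = 4.59 million years.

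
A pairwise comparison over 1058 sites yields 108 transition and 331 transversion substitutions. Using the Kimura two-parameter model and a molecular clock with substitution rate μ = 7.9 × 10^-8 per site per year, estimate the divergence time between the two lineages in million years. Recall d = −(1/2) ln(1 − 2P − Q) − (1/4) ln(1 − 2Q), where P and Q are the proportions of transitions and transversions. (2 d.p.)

3.86

P = 108/1058 ≈ 0.102079 and Q = 331/1058 ≈ 0.312854.
Under the Kimura two-parameter model, d = −½ ln(1 − 2P − Q) − ¼ ln(1 − 2Q).
1 − 2P − Q = 0.482988, giving −½ ln(0.482988) = 0.363882.
1 − 2Q = 0.374292, giving −¼ ln(0.374292) = 0.245680.
d = 0.363882 + 0.245680 = 0.609562.
Under a molecular clock d = 2μt, so t = d/(2μ) = 0.609562 / (2 × 7.9 × 10^-8) = 3.86 million years.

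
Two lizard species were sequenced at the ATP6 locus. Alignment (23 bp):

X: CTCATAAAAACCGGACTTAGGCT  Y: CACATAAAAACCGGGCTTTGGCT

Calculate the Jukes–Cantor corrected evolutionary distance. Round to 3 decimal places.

The sequences differ at 3 of 23 sites (2, 15, 19), so p = 3/23 ≈ 0.130435.
d = −(3/4) ln(1 − 4p/3) = −0.75 ln(1 − 0.173913) = −0.75 ln(0.826087)
  = −0.75 × (-0.191055) = 0.143291 substitutions/site.

0.143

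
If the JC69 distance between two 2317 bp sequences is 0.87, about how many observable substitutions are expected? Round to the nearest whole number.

Invert JC69: p = (3/4)(1 − e^(−4d/3)) = 0.75 × (1 − e^(-1.16)) = 0.75 × (1 − 0.313486) = 0.514886.
Expected differing sites = pL ≈ 0.514886 × 2317 = 1192.990862 ≈ 1193.

1193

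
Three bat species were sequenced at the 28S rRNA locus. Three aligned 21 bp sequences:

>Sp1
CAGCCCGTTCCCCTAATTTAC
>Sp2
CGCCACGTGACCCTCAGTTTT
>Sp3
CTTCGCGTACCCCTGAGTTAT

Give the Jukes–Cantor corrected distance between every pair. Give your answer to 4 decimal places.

d(Sp1,Sp2) = 0.6355, d(Sp1,Sp3) = 0.4408, d(Sp2,Sp3) = 0.4408

Sp1–Sp2: 9/21 sites differ → p ≈ 0.428571, d = −0.75 ln(1 − 0.571428) = 0.635472 ≈ 0.6355.
Sp1–Sp3: 7/21 sites differ → p ≈ 0.333333, d = −0.75 ln(1 − 0.444444) = 0.440839 ≈ 0.4408.
Sp2–Sp3: 7/21 sites differ → p ≈ 0.333333, d = −0.75 ln(1 − 0.444444) = 0.440839 ≈ 0.4408.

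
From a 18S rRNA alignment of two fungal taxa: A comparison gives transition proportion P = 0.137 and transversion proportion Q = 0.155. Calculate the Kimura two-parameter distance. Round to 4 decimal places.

0.3729

Under the Kimura two-parameter model, d = −½ ln(1 − 2P − Q) − ¼ ln(1 − 2Q).
1 − 2P − Q = 0.571, giving −½ ln(0.571) = 0.280183.
1 − 2Q = 0.69, giving −¼ ln(0.69) = 0.092766.
d = 0.280183 + 0.092766 = 0.372949.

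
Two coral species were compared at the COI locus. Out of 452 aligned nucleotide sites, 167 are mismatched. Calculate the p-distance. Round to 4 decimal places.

p = 167/452 = 0.369469… ≈ 0.3695 (to 4 d.p.).

0.3695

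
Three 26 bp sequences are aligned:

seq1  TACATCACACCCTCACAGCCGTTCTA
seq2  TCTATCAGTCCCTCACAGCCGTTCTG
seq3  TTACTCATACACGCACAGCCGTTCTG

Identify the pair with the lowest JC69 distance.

seq1–seq2: 5/26 differ, p = 0.192, d = 0.222.
seq1–seq3: 7/26 differ, p = 0.269, d = 0.334.
seq2–seq3: 7/26 differ, p = 0.269, d = 0.334.
The smallest distance is between seq1 and seq2.

seq1 and seq2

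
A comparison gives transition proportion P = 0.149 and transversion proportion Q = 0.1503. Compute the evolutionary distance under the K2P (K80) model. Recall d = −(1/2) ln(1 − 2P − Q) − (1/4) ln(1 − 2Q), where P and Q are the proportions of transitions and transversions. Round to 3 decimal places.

0.387

Under the Kimura two-parameter model, d = −½ ln(1 − 2P − Q) − ¼ ln(1 − 2Q).
1 − 2P − Q = 0.5517, giving −½ ln(0.5517) = 0.297375.
1 − 2Q = 0.6994, giving −¼ ln(0.6994) = 0.089383.
d = 0.297375 + 0.089383 = 0.386758.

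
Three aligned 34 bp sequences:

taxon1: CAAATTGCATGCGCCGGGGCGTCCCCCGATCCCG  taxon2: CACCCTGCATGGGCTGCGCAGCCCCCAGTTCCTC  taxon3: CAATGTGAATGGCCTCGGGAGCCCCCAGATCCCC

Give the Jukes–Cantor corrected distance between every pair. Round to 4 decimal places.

d(taxon1,taxon2) = 0.5347, d(taxon1,taxon3) = 0.4234, d(taxon2,taxon3) = 0.3734

taxon1–taxon2: 13/34 sites differ → p ≈ 0.382353, d = −0.75 ln(1 − 0.509804) = 0.534712 ≈ 0.5347.
taxon1–taxon3: 11/34 sites differ → p ≈ 0.323529, d = −0.75 ln(1 − 0.431372) = 0.423397 ≈ 0.4234.
taxon2–taxon3: 10/34 sites differ → p ≈ 0.294118, d = −0.75 ln(1 − 0.392157) = 0.373379 ≈ 0.3734.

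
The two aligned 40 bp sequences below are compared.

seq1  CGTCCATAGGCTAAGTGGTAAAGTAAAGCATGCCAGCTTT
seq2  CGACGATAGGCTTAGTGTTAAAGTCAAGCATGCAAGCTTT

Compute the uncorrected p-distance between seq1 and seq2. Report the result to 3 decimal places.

The sequences differ at 6 of 40 positions (sites 3, 5, 13, 18, 25, 34).
p = 6/40 = 0.150.

0.150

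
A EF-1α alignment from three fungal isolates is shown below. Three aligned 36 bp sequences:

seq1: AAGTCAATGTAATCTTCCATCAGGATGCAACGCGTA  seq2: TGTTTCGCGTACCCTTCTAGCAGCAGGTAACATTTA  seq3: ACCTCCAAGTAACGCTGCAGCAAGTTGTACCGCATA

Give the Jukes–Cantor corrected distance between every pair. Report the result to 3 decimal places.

seq1–seq2: 17/36 sites differ → p ≈ 0.472222, d = −0.75 ln(1 − 0.629629) = 0.744938 ≈ 0.745.
seq1–seq3: 14/36 sites differ → p ≈ 0.388889, d = −0.75 ln(1 − 0.518519) = 0.548166 ≈ 0.548.
seq2–seq3: 19/36 sites differ → p ≈ 0.527778, d = −0.75 ln(1 − 0.703704) = 0.912297 ≈ 0.912.

d(seq1,seq2) = 0.745, d(seq1,seq3) = 0.548, d(seq2,seq3) = 0.912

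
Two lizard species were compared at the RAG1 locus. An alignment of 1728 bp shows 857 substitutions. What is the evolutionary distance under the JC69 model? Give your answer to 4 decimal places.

0.8119

p = 857/1728 ≈ 0.495949.
d = −(3/4) ln(1 − 4p/3) = −0.75 ln(1 − 0.661265) = −0.75 ln(0.338735)
  = −0.75 × (-1.082537) = 0.811903 substitutions/site.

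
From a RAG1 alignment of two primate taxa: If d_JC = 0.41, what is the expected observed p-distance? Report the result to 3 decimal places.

0.316

p = (3/4)(1 − e^(−4d/3)) = 0.75 × (1 − e^(-0.546667)) = 0.75 × (1 − 0.578876) = 0.315843.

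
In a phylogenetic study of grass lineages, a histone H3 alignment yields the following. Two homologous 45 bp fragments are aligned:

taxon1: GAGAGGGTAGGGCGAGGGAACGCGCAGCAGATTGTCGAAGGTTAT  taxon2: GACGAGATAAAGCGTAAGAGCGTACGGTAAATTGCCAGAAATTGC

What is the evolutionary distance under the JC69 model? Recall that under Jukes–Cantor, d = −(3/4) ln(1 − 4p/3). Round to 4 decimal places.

0.7913

The sequences differ at 22 of 45 sites, so p = 22/45 ≈ 0.488889.
d = −(3/4) ln(1 − 4p/3) = −0.75 ln(1 − 0.651852) = −0.75 ln(0.348148)
  = −0.75 × (-1.055128) = 0.791346 substitutions/site.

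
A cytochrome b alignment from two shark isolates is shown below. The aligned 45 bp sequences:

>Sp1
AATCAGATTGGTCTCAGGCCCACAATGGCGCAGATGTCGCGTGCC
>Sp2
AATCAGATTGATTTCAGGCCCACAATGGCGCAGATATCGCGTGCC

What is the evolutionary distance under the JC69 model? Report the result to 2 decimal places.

The sequences differ at 3 of 45 sites (11, 13, 36), so p = 3/45 ≈ 0.066667.
d = −(3/4) ln(1 − 4p/3) = −0.75 ln(1 − 0.088889) = −0.75 ln(0.911111)
  = −0.75 × (-0.093091) = 0.069818 substitutions/site.

0.07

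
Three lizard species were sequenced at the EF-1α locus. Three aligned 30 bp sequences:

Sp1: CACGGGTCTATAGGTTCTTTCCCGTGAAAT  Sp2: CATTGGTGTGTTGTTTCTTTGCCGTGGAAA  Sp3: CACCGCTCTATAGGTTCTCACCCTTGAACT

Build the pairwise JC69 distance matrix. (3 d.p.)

d(Sp1,Sp2) = 0.383, d(Sp1,Sp3) = 0.233, d(Sp2,Sp3) = 0.730

Sp1–Sp2: 9/30 sites differ → p = 0.3, d = −0.75 ln(1 − 0.4) = 0.383119 ≈ 0.383.
Sp1–Sp3: 6/30 sites differ → p = 0.2, d = −0.75 ln(1 − 0.266667) = 0.232617 ≈ 0.233.
Sp2–Sp3: 14/30 sites differ → p ≈ 0.466667, d = −0.75 ln(1 − 0.622223) = 0.730088 ≈ 0.730.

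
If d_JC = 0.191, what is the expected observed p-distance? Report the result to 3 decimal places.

0.169

p = (3/4)(1 − e^(−4d/3)) = 0.75 × (1 − e^(-0.254667)) = 0.75 × (1 − 0.775175) = 0.168619.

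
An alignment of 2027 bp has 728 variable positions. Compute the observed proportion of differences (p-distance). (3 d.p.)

p = 728/2027 = 0.359151… ≈ 0.359 (to 3 d.p.).

0.359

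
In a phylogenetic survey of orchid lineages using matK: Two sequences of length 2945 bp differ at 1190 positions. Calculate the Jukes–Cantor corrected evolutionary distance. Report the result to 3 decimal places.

p = 1190/2945 ≈ 0.404075.
d = −(3/4) ln(1 − 4p/3) = −0.75 ln(1 − 0.538767) = −0.75 ln(0.461233)
  = −0.75 × (-0.773852) = 0.580389 substitutions/site.

0.580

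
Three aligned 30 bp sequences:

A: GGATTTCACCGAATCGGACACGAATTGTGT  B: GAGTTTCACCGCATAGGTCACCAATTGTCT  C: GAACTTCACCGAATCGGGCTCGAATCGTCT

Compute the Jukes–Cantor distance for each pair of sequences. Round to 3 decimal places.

A–B: 7/30 sites differ → p ≈ 0.233333, d = −0.75 ln(1 − 0.311111) = 0.279506 ≈ 0.280.
A–C: 6/30 sites differ → p = 0.2, d = −0.75 ln(1 − 0.266667) = 0.232617 ≈ 0.233.
B–C: 8/30 sites differ → p ≈ 0.266667, d = −0.75 ln(1 − 0.355556) = 0.329526 ≈ 0.330.

d(A,B) = 0.280, d(A,C) = 0.233, d(B,C) = 0.330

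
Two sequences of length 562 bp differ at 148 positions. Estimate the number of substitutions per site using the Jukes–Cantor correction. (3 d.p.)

0.324

p = 148/562 ≈ 0.263345.
d = −(3/4) ln(1 − 4p/3) = −0.75 ln(1 − 0.351127) = −0.75 ln(0.648873)
  = −0.75 × (-0.432518) = 0.324389 substitutions/site.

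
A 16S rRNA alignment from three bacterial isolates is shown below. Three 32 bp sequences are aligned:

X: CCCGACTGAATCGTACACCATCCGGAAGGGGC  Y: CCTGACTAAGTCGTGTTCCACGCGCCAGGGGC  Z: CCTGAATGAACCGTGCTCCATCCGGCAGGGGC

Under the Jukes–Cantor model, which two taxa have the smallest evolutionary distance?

X–Y: 10/32 differ, p = 0.313, d = 0.404.
X–Z: 6/32 differ, p = 0.188, d = 0.216.
Y–Z: 8/32 differ, p = 0.250, d = 0.304.
The smallest distance is between X and Z.

X and Z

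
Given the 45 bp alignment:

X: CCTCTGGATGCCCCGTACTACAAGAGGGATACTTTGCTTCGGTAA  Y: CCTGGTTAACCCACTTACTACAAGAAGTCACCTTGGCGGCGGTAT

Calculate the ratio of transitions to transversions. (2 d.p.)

0.06

Transitions are A↔G and C↔T; transversions are all other mismatches.
Transitions: 1. Transversions: 16.
R = 1/16 = 0.0625 ≈ 0.06 (to 2 d.p.).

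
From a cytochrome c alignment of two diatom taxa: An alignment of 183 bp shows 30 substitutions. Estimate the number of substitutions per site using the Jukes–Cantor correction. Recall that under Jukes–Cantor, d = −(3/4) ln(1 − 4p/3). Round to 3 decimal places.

0.185

p = 30/183 ≈ 0.163934.
d = −(3/4) ln(1 − 4p/3) = −0.75 ln(1 − 0.218579) = −0.75 ln(0.781421)
  = −0.75 × (-0.246641) = 0.184981 substitutions/site.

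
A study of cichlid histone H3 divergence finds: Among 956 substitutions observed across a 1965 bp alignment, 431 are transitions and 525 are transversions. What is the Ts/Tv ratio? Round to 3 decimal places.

R = 431/525 = 0.820952… ≈ 0.821 (to 3 d.p.).

0.821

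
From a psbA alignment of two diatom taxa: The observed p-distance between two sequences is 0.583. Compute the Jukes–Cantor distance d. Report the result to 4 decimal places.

d = −(3/4) ln(1 − 4p/3) = −0.75 ln(1 − 0.777333) = −0.75 ln(0.222667)
  = −0.75 × (-1.502078) = 1.126559 substitutions/site.

1.1266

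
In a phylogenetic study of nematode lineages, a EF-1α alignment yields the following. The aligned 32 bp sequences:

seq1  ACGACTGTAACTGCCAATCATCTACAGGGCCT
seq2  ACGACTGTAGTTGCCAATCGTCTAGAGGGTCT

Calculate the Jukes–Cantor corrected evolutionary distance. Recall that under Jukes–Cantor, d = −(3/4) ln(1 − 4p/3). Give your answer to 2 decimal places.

The sequences differ at 5 of 32 sites (10, 11, 20, 25, 30), so p = 5/32 = 0.15625.
d = −(3/4) ln(1 − 4p/3) = −0.75 ln(1 − 0.208333) = −0.75 ln(0.791667)
  = −0.75 × (-0.233614) = 0.175211 substitutions/site.

0.18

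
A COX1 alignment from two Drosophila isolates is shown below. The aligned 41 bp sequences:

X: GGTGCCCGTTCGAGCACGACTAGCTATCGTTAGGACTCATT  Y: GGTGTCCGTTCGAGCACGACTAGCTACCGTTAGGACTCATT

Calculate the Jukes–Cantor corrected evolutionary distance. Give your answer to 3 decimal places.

0.050

The sequences differ at 2 of 41 sites (5, 27), so p = 2/41 ≈ 0.04878.
d = −(3/4) ln(1 − 4p/3) = −0.75 ln(1 − 0.06504) = −0.75 ln(0.93496)
  = −0.75 × (-0.067252) = 0.050439 substitutions/site.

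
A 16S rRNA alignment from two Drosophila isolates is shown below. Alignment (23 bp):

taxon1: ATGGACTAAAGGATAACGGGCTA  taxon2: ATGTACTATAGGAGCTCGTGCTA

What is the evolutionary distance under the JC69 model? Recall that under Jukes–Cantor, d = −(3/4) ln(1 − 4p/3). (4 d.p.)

The sequences differ at 6 of 23 sites (4, 9, 14, 15, 16, 19), so p = 6/23 ≈ 0.26087.
d = −(3/4) ln(1 − 4p/3) = −0.75 ln(1 − 0.347827) = −0.75 ln(0.652173)
  = −0.75 × (-0.427445) = 0.320584 substitutions/site.

0.3206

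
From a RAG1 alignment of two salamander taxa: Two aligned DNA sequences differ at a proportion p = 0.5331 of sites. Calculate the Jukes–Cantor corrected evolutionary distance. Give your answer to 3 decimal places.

d = −(3/4) ln(1 − 4p/3) = −0.75 ln(1 − 0.7108) = −0.75 ln(0.2892)
  = −0.75 × (-1.240637) = 0.930478 substitutions/site.

0.930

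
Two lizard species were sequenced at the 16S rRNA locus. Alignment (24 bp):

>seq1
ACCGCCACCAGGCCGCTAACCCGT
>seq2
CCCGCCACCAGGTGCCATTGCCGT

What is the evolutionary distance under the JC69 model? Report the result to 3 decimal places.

0.441

The sequences differ at 8 of 24 sites (1, 13, 14, 15, 17, 18, 19, 20), so p = 8/24 ≈ 0.333333.
d = −(3/4) ln(1 − 4p/3) = −0.75 ln(1 − 0.444444) = −0.75 ln(0.555556)
  = −0.75 × (-0.587786) = 0.440840 substitutions/site.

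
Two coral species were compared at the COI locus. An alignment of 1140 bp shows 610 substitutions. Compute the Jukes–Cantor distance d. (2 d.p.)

p = 610/1140 ≈ 0.535088.
d = −(3/4) ln(1 − 4p/3) = −0.75 ln(1 − 0.713451) = −0.75 ln(0.286549)
  = −0.75 × (-1.249846) = 0.937385 substitutions/site.

0.94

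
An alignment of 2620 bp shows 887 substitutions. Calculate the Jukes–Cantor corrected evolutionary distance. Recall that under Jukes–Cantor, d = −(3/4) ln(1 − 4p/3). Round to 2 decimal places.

p = 887/2620 ≈ 0.33855.
d = −(3/4) ln(1 − 4p/3) = −0.75 ln(1 − 0.4514) = −0.75 ln(0.5486)
  = −0.75 × (-0.600386) = 0.450290 substitutions/site.

0.45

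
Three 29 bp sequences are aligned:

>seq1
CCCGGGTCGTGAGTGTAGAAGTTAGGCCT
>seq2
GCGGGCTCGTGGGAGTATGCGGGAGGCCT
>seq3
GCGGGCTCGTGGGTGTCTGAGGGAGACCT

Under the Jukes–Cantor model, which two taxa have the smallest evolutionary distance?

seq2 and seq3

seq1–seq2: 10/29 differ, p = 0.345, d = 0.462.
seq1–seq3: 10/29 differ, p = 0.345, d = 0.462.
seq2–seq3: 4/29 differ, p = 0.138, d = 0.152.
The smallest distance is between seq2 and seq3.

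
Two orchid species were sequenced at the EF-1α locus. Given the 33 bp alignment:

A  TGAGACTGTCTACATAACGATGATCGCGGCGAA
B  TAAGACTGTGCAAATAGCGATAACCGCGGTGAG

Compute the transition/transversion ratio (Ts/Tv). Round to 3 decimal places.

3.500

Transitions are A↔G and C↔T; transversions are all other mismatches.
Transitions: 7. Transversions: 2.
R = 7/2 = 3.500.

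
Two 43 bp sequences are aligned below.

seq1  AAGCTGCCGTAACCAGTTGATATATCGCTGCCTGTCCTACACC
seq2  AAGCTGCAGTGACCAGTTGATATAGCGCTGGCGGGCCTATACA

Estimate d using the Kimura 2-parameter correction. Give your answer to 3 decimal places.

0.214

Of 43 sites, 2 differences are transitions and 6 are transversions, so P = 2/43 ≈ 0.046512 and Q = 6/43 ≈ 0.139535.
Under the Kimura two-parameter model, d = −½ ln(1 − 2P − Q) − ¼ ln(1 − 2Q).
1 − 2P − Q = 0.767441, giving −½ ln(0.767441) = 0.132347.
1 − 2Q = 0.72093, giving −¼ ln(0.72093) = 0.081803.
d = 0.132347 + 0.081803 = 0.214150.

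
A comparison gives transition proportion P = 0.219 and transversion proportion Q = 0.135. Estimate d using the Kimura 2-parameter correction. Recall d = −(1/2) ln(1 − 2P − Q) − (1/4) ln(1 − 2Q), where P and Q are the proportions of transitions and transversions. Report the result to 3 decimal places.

0.504

Under the Kimura two-parameter model, d = −½ ln(1 − 2P − Q) − ¼ ln(1 − 2Q).
1 − 2P − Q = 0.427, giving −½ ln(0.427) = 0.425486.
1 − 2Q = 0.73, giving −¼ ln(0.73) = 0.078678.
d = 0.425486 + 0.078678 = 0.504164.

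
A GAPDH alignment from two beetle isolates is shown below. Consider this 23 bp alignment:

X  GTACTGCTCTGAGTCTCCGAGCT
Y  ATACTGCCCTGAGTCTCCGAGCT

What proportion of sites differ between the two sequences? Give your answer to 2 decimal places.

0.09

The sequences differ at 2 of 23 positions (sites 1, 8).
p = 2/23 = 0.086956… ≈ 0.09 (to 2 d.p.).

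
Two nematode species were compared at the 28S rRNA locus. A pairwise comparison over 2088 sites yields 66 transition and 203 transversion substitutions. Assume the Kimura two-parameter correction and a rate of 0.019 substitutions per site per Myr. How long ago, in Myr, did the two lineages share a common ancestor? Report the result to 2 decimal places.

3.72

P = 66/2088 ≈ 0.031609 and Q = 203/2088 ≈ 0.097222.
Under the Kimura two-parameter model, d = −½ ln(1 − 2P − Q) − ¼ ln(1 − 2Q).
1 − 2P − Q = 0.83956, giving −½ ln(0.83956) = 0.087439.
1 − 2Q = 0.805556, giving −¼ ln(0.805556) = 0.054056.
d = 0.087439 + 0.054056 = 0.141495.
Under a molecular clock d = 2μt, so t = d/(2μ) = 0.141495 / (2 × 0.019) = 3.72 Myr.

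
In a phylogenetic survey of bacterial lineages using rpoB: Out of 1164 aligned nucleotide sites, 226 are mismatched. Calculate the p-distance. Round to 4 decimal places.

0.1942

p = 226/1164 = 0.194158… ≈ 0.1942 (to 4 d.p.).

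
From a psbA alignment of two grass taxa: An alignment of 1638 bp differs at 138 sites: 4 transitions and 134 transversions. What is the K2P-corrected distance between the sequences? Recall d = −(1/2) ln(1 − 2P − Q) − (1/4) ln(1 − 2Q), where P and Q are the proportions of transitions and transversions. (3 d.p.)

P = 4/1638 ≈ 0.002442 and Q = 134/1638 ≈ 0.081807.
Under the Kimura two-parameter model, d = −½ ln(1 − 2P − Q) − ¼ ln(1 − 2Q).
1 − 2P − Q = 0.913309, giving −½ ln(0.913309) = 0.045341.
1 − 2Q = 0.836386, giving −¼ ln(0.836386) = 0.044666.
d = 0.045341 + 0.044666 = 0.090007.

0.090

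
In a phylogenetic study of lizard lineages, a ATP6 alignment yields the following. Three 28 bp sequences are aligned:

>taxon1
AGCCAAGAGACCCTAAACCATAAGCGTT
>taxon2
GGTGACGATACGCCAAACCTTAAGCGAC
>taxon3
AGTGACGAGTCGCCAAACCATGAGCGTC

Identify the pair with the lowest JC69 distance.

taxon2 and taxon3

taxon1–taxon2: 10/28 differ, p = 0.357, d = 0.485.
taxon1–taxon3: 8/28 differ, p = 0.286, d = 0.360.
taxon2–taxon3: 6/28 differ, p = 0.214, d = 0.252.
The smallest distance is between taxon2 and taxon3.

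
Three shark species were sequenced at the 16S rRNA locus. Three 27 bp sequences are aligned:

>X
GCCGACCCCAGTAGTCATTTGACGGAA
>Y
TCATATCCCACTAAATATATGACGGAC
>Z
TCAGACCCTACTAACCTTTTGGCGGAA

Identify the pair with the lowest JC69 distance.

X–Y: 10/27 differ, p = 0.370, d = 0.511.
X–Z: 8/27 differ, p = 0.296, d = 0.377.
Y–Z: 9/27 differ, p = 0.333, d = 0.441.
The smallest distance is between X and Z.

X and Z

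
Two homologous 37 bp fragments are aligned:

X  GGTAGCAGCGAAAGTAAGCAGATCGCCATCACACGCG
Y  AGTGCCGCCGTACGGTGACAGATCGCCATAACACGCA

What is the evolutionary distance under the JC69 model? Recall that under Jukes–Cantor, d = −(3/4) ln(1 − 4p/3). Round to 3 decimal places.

0.474

The sequences differ at 13 of 37 sites, so p = 13/37 ≈ 0.351351.
d = −(3/4) ln(1 − 4p/3) = −0.75 ln(1 − 0.468468) = −0.75 ln(0.531532)
  = −0.75 × (-0.631992) = 0.473994 substitutions/site.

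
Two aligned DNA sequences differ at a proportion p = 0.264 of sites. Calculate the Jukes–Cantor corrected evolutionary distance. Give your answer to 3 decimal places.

d = −(3/4) ln(1 − 4p/3) = −0.75 ln(1 − 0.352) = −0.75 ln(0.648)
  = −0.75 × (-0.433865) = 0.325399 substitutions/site.

0.325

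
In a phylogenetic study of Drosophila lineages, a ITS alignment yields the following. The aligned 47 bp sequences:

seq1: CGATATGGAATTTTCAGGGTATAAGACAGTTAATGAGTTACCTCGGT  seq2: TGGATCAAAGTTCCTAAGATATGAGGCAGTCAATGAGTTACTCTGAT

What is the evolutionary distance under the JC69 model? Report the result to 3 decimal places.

0.628

The sequences differ at 20 of 47 sites, so p = 20/47 ≈ 0.425532.
d = −(3/4) ln(1 − 4p/3) = −0.75 ln(1 − 0.567376) = −0.75 ln(0.432624)
  = −0.75 × (-0.837886) = 0.628415 substitutions/site.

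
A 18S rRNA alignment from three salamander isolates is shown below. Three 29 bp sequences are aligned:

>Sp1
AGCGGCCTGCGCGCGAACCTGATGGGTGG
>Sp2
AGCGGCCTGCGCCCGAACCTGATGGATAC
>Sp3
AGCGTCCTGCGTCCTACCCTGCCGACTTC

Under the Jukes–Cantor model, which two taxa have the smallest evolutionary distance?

Sp1 and Sp2

Sp1–Sp2: 4/29 differ, p = 0.138, d = 0.152.
Sp1–Sp3: 11/29 differ, p = 0.379, d = 0.529.
Sp2–Sp3: 9/29 differ, p = 0.310, d = 0.401.
The smallest distance is between Sp1 and Sp2.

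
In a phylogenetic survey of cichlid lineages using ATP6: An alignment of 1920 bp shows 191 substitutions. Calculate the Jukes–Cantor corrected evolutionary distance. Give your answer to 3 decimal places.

p = 191/1920 ≈ 0.099479.
d = −(3/4) ln(1 − 4p/3) = −0.75 ln(1 − 0.132639) = −0.75 ln(0.867361)
  = −0.75 × (-0.142300) = 0.106725 substitutions/site.

0.107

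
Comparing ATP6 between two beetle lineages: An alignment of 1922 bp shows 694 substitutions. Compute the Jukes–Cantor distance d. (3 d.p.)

0.493

p = 694/1922 ≈ 0.361082.
d = −(3/4) ln(1 − 4p/3) = −0.75 ln(1 − 0.481443) = −0.75 ln(0.518557)
  = −0.75 × (-0.656705) = 0.492529 substitutions/site.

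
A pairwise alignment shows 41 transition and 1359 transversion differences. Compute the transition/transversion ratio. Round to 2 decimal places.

0.03

R = 41/1359 = 0.030169… ≈ 0.03 (to 2 d.p.).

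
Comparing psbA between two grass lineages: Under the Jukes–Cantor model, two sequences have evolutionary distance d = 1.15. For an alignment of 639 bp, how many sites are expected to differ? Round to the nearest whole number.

376

Invert JC69: p = (3/4)(1 − e^(−4d/3)) = 0.75 × (1 − e^(-1.533333)) = 0.75 × (1 − 0.215815) = 0.588139.
Expected differing sites = pL ≈ 0.588139 × 639 = 375.820821 ≈ 376.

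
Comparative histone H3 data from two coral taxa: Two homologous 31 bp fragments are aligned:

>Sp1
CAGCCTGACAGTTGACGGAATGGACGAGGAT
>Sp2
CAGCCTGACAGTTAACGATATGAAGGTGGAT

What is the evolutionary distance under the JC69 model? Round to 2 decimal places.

0.22

The sequences differ at 6 of 31 sites (14, 18, 19, 23, 25, 27), so p = 6/31 ≈ 0.193548.
d = −(3/4) ln(1 − 4p/3) = −0.75 ln(1 − 0.258064) = −0.75 ln(0.741936)
  = −0.75 × (-0.298492) = 0.223869 substitutions/site.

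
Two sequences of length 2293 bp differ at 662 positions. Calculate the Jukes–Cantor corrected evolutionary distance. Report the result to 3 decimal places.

p = 662/2293 ≈ 0.288705.
d = −(3/4) ln(1 − 4p/3) = −0.75 ln(1 − 0.38494) = −0.75 ln(0.61506)
  = −0.75 × (-0.486035) = 0.364526 substitutions/site.

0.365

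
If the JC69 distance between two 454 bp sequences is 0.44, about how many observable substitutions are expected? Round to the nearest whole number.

151

Invert JC69: p = (3/4)(1 − e^(−4d/3)) = 0.75 × (1 − e^(-0.586667)) = 0.75 × (1 − 0.556178) = 0.332867.
Expected differing sites = pL ≈ 0.332867 × 454 = 151.121618 ≈ 151.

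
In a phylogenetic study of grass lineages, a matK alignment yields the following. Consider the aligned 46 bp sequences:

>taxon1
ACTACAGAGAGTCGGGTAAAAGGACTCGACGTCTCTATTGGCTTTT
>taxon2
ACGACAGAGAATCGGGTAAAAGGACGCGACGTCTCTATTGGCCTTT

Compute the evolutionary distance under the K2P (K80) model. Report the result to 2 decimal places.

Of 46 sites, 2 differences are transitions and 2 are transversions, so P = 2/46 ≈ 0.043478 and Q = 2/46 ≈ 0.043478.
Under the Kimura two-parameter model, d = −½ ln(1 − 2P − Q) − ¼ ln(1 − 2Q).
1 − 2P − Q = 0.869566, giving −½ ln(0.869566) = 0.069881.
1 − 2Q = 0.913044, giving −¼ ln(0.913044) = 0.022743.
d = 0.069881 + 0.022743 = 0.092624.

0.09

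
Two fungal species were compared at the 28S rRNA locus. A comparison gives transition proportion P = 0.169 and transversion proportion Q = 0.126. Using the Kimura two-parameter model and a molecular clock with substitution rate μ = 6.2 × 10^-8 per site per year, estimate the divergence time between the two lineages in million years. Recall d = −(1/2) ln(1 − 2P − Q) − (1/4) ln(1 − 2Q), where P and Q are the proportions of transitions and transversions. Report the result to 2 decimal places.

3.10

Under the Kimura two-parameter model, d = −½ ln(1 − 2P − Q) − ¼ ln(1 − 2Q).
1 − 2P − Q = 0.536, giving −½ ln(0.536) = 0.311811.
1 − 2Q = 0.748, giving −¼ ln(0.748) = 0.072588.
d = 0.311811 + 0.072588 = 0.384399.
Under a molecular clock d = 2μt, so t = d/(2μ) = 0.384399 / (2 × 6.2 × 10^-8) = 3.10 million years.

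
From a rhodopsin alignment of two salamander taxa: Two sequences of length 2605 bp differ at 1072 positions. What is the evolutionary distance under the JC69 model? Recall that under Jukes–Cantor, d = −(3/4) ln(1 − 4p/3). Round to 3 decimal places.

0.597

p = 1072/2605 ≈ 0.411516.
d = −(3/4) ln(1 − 4p/3) = −0.75 ln(1 − 0.548688) = −0.75 ln(0.451312)
  = −0.75 × (-0.795596) = 0.596697 substitutions/site.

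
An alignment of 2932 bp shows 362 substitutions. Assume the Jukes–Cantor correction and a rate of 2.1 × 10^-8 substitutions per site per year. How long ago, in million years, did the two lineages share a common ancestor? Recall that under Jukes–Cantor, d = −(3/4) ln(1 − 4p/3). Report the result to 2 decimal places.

p = 362/2932 ≈ 0.123465.
d = −(3/4) ln(1 − 4p/3) = −0.75 ln(1 − 0.16462) = −0.75 ln(0.83538)
  = −0.75 × (-0.179869) = 0.134902 substitutions/site.
Under a molecular clock d = 2μt, so t = d/(2μ) = 0.134902 / (2 × 2.1 × 10^-8) = 3.21 million years.

3.21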